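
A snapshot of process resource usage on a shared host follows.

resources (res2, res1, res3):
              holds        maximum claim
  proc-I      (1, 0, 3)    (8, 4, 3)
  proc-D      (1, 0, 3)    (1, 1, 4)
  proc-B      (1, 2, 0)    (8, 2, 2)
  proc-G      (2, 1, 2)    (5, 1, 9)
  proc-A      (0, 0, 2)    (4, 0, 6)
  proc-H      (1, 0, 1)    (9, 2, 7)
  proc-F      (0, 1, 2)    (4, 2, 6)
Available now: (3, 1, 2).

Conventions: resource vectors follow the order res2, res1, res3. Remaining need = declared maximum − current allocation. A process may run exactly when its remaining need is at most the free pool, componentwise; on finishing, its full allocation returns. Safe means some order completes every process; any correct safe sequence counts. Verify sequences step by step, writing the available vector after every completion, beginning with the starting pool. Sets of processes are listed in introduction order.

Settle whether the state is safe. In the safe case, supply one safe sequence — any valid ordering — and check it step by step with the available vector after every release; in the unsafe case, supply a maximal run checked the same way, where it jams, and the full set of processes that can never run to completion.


UNSAFE — no complete ordering exists.
Key observation: proc-D, proc-F, proc-G, proc-A can finish, but then (6, 3, 11) is all there is, and the blocked group's res2 demands exceed it.
The run proc-D, proc-F, proc-G, proc-A cannot be extended any further. Verifying each step:
  pool = (3, 1, 2)
  proc-D needs (0, 1, 1) <= (3, 1, 2) -> finishes; pool += (1, 0, 3) = (4, 1, 5)
  proc-F needs (4, 1, 4) <= (4, 1, 5) -> finishes; pool += (0, 1, 2) = (4, 2, 7)
  proc-G needs (3, 0, 7) <= (4, 2, 7) -> finishes; pool += (2, 1, 2) = (6, 3, 9)
  proc-A needs (4, 0, 4) <= (6, 3, 9) -> finishes; pool += (0, 0, 2) = (6, 3, 11)
  proc-I cannot run: need (7, 4, 0) vs free (6, 3, 11) (insufficient res2 and res1)
  proc-B cannot run: need (7, 0, 2) vs free (6, 3, 11) (insufficient res2)
  proc-H cannot run: need (8, 2, 6) vs free (6, 3, 11) (insufficient res2)
Processes that can never finish: proc-I, proc-B and proc-H.


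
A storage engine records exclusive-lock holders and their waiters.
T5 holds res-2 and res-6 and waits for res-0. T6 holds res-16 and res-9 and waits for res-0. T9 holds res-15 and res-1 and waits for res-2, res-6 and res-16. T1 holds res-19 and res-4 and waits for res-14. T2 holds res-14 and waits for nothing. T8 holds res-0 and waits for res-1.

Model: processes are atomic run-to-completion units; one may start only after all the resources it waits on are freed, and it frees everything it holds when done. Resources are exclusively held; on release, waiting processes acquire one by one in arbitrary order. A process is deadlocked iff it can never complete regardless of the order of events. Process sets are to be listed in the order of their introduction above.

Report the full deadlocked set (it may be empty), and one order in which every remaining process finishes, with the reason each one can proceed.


The deadlocked set is T5, T6, T9 and T8.
Key observation: nobody on the ring T5 -> T8 -> T9 -> T5 can start until another member finishes, which never happens; T6 is caught in further circular waits.
One completion order for the rest: T2, T1.
Check, step by step:
  T2: no waits; runs immediately, freeing res-14
  T1 waits on res-14 — all released -> runs and releases res-19 and res-4


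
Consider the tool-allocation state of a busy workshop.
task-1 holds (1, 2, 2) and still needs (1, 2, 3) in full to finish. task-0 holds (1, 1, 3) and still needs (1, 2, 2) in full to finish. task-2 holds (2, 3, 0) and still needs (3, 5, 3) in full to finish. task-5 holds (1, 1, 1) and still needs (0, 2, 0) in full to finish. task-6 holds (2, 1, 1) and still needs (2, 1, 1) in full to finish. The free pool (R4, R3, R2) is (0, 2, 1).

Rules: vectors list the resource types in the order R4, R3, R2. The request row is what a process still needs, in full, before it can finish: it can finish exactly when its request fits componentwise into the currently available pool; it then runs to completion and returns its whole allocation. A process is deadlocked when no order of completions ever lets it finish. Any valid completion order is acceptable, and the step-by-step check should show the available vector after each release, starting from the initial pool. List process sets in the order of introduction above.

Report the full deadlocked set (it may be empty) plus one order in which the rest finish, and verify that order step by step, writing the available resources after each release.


The deadlocked set is empty.
Key observation: the pool covers task-5 at once, and every later process fits after earlier releases.
A valid finishing order for the others: task-5, task-0, task-1, task-2, task-6. Verifying each step:
  pool = (0, 2, 1)
  run task-5 (needs (0, 2, 0), free (0, 2, 1)); after release of (1, 1, 1) the pool is (1, 3, 2)
  run task-0 (needs (1, 2, 2), free (1, 3, 2)); after release of (1, 1, 3) the pool is (2, 4, 5)
  run task-1 (needs (1, 2, 3), free (2, 4, 5)); after release of (1, 2, 2) the pool is (3, 6, 7)
  run task-2 (needs (3, 5, 3), free (3, 6, 7)); after release of (2, 3, 0) the pool is (5, 9, 7)
  run task-6 (needs (2, 1, 1), free (5, 9, 7)); after release of (2, 1, 1) the pool is (7, 10, 8)


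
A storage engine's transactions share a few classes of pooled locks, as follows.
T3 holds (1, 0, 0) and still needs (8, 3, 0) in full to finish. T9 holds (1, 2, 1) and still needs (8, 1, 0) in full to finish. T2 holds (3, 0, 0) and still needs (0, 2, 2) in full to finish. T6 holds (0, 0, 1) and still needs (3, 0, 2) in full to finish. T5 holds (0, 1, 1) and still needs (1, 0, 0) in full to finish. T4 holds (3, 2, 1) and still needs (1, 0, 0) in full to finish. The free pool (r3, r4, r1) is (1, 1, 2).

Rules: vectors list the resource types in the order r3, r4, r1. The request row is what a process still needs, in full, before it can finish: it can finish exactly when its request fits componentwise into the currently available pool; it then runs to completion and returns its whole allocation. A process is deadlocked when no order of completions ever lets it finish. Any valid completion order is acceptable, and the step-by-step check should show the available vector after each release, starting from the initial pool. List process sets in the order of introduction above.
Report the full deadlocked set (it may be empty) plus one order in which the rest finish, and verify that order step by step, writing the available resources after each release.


Deadlocked set: T3 and T9.
Key observation: no order helps: past T4, T6, T2, T5, the free pool tops out at (7, 4, 5), below what each blocked process needs in r3.
One completion order for the rest: T4, T6, T2, T5. Step-by-step check:
  pool = (1, 1, 2)
  T4 needs (1, 0, 0) <= (1, 1, 2) -> finishes; pool += (3, 2, 1) = (4, 3, 3)
  T6 needs (3, 0, 2) <= (4, 3, 3) -> finishes; pool += (0, 0, 1) = (4, 3, 4)
  T2 needs (0, 2, 2) <= (4, 3, 4) -> finishes; pool += (3, 0, 0) = (7, 3, 4)
  T5 needs (1, 0, 0) <= (7, 3, 4) -> finishes; pool += (0, 1, 1) = (7, 4, 5)
The blocked processes can never fit:
  blocked: T3 wants (8, 3, 0), pool (7, 4, 5) — not enough r3
  blocked: T9 wants (8, 1, 0), pool (7, 4, 5) — not enough r3


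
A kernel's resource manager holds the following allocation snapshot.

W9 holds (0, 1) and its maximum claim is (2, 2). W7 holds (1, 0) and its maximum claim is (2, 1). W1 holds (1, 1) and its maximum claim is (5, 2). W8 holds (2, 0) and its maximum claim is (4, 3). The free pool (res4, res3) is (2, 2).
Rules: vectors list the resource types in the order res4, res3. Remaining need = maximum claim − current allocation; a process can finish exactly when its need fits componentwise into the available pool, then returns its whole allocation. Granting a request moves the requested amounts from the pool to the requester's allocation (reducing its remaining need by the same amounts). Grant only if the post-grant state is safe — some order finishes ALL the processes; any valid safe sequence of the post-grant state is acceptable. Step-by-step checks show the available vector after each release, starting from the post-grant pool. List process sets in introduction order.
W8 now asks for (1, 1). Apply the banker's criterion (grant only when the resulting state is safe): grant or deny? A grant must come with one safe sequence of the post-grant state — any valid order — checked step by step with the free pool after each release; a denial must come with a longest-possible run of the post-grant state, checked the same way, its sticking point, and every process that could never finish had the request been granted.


GRANT — the state after the grant stays safe, e.g. via W7, W9, W8, W1.
Key observation: the grant leaves (1, 1) free — enough for W7, whose release restarts the cascade.
Check on the post-grant state, step by step:
  pool = (1, 1)
  W7: need (1, 1) fits (1, 1); releases (1, 0), pool now (2, 1)
  W9: need (2, 1) fits (2, 1); releases (0, 1), pool now (2, 2)
  W8: need (1, 2) fits (2, 2); releases (3, 1), pool now (5, 3)
  W1: need (4, 1) fits (5, 3); releases (1, 1), pool now (6, 4)


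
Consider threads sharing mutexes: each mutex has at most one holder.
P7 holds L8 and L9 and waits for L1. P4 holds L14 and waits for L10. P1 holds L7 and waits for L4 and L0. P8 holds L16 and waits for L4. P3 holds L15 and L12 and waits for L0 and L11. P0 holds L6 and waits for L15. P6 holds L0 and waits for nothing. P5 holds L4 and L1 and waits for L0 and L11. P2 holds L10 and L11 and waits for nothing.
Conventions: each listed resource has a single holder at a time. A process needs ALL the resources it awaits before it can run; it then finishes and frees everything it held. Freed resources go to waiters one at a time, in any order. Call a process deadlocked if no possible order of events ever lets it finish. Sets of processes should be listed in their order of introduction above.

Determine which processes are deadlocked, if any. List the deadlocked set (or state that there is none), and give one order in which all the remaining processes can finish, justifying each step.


Nothing here is deadlocked.
Key observation: although several processes wait, no cycle exists — each chain bottoms out at a free runner.
The rest can finish in the order P2, P6, P4, P5, P8, P1, P7, P3, P0.
Verifying each step:
  run P2 (it waits on nothing); releases L10 and L11
  run P6 (it waits on nothing); releases L0
  run P4 (all its waits — L10 — are resolved); releases L14
  run P5 (all its waits — L0 and L11 — are resolved); releases L4 and L1
  run P8 (all its waits — L4 — are resolved); releases L16
  run P1 (all its waits — L4 and L0 — are resolved); releases L7
  run P7 (all its waits — L1 — are resolved); releases L8 and L9
  run P3 (all its waits — L0 and L11 — are resolved); releases L15 and L12
  run P0 (all its waits — L15 — are resolved); releases L6


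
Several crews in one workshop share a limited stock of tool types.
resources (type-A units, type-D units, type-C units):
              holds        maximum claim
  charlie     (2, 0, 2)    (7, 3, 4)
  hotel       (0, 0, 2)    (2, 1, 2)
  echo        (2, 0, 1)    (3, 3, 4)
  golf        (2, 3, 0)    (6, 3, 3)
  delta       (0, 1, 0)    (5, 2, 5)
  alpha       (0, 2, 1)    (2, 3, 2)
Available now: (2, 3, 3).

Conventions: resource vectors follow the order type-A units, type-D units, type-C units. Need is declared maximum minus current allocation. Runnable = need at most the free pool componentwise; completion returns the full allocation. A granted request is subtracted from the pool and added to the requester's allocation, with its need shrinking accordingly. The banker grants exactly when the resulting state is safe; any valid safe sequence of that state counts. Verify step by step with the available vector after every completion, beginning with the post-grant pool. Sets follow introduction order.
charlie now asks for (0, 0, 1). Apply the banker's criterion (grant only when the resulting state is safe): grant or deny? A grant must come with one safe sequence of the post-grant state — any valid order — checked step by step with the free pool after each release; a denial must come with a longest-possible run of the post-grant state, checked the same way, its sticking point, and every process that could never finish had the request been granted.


GRANT — the state after the grant stays safe, e.g. via hotel, echo, golf, alpha, delta, charlie.
Key observation: the transfer keeps a workable pool ((2, 3, 2)); hotel starts the safe sequence.
Check on the post-grant state, step by step:
  pool = (2, 3, 2)
  run hotel (needs (2, 1, 0), free (2, 3, 2)); after release of (0, 0, 2) the pool is (2, 3, 4)
  run echo (needs (1, 3, 3), free (2, 3, 4)); after release of (2, 0, 1) the pool is (4, 3, 5)
  run golf (needs (4, 0, 3), free (4, 3, 5)); after release of (2, 3, 0) the pool is (6, 6, 5)
  run alpha (needs (2, 1, 1), free (6, 6, 5)); after release of (0, 2, 1) the pool is (6, 8, 6)
  run delta (needs (5, 1, 5), free (6, 8, 6)); after release of (0, 1, 0) the pool is (6, 9, 6)
  run charlie (needs (5, 3, 1), free (6, 9, 6)); after release of (2, 0, 3) the pool is (8, 9, 9)


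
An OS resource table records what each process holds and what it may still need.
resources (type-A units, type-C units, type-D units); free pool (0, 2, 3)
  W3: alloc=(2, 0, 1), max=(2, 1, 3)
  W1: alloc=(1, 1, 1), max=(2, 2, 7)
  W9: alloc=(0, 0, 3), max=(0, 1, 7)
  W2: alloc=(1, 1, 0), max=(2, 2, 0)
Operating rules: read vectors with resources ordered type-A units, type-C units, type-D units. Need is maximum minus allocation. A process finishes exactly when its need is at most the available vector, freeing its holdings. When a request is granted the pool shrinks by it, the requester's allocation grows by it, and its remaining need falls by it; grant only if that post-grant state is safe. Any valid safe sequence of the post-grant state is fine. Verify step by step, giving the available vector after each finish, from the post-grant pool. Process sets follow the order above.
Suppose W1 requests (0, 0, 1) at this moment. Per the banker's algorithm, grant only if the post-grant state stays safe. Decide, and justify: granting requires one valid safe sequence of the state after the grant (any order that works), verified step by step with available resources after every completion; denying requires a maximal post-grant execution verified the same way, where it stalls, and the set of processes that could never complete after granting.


DENY — the pretend-granted state is unsafe.
Key observation: type-D units is the bottleneck — with W3, W2 done the pool holds (3, 3, 3), short of every remaining need.
Pretend the grant happened; the run W3, W2 goes as far as possible. Check, step by step:
  pool = (0, 2, 2)
  W3: need (0, 1, 2) fits (0, 2, 2); releases (2, 0, 1), pool now (2, 2, 3)
  W2: need (1, 1, 0) fits (2, 2, 3); releases (1, 1, 0), pool now (3, 3, 3)
  blocked: W1 wants (1, 1, 5), pool (3, 3, 3) — not enough type-D units
  blocked: W9 wants (0, 1, 4), pool (3, 3, 3) — not enough type-D units
Processes that could never finish after the grant: W1 and W9.


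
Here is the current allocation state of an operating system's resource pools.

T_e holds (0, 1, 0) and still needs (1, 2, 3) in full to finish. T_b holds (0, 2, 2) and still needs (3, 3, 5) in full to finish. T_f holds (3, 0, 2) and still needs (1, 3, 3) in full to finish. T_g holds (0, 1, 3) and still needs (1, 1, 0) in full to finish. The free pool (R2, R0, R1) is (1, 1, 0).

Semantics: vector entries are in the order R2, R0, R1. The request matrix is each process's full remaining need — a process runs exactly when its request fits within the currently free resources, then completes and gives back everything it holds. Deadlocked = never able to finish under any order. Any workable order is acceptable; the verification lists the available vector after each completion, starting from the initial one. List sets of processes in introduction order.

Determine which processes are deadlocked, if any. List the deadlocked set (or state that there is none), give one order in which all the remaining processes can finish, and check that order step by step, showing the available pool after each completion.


The deadlocked set is empty.
Key observation: there is always a runnable process — T_g first — so the state unwinds completely.
The rest can finish in the order T_g, T_e, T_f, T_b. Verifying each step:
  pool = (1, 1, 0)
  T_g: need (1, 1, 0) fits (1, 1, 0); releases (0, 1, 3), pool now (1, 2, 3)
  T_e: need (1, 2, 3) fits (1, 2, 3); releases (0, 1, 0), pool now (1, 3, 3)
  T_f: need (1, 3, 3) fits (1, 3, 3); releases (3, 0, 2), pool now (4, 3, 5)
  T_b: need (3, 3, 5) fits (4, 3, 5); releases (0, 2, 2), pool now (4, 5, 7)


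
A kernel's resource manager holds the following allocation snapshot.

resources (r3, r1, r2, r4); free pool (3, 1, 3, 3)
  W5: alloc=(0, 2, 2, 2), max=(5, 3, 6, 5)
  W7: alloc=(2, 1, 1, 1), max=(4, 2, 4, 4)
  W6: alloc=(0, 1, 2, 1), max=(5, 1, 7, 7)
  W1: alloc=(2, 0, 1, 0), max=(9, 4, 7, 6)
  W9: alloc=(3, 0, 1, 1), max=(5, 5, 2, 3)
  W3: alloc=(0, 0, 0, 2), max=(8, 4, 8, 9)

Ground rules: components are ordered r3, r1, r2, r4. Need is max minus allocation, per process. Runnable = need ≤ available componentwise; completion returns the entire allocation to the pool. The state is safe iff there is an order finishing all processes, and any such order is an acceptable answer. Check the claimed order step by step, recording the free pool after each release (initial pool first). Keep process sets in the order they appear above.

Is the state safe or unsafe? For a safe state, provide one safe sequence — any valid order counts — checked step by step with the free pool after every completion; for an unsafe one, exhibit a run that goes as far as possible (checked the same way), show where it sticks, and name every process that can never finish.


SAFE, for example via the order W7, W5, W6, W9, W3, W1.
Key observation: W7 marks the first exact bind of the order: its need (2, 1, 3, 3) fits the free (3, 1, 3, 3) with zero slack on a requested resource.
Step-by-step check:
  pool = (3, 1, 3, 3)
  run W7 (needs (2, 1, 3, 3), free (3, 1, 3, 3)); after release of (2, 1, 1, 1) the pool is (5, 2, 4, 4)
  run W5 (needs (5, 1, 4, 3), free (5, 2, 4, 4)); after release of (0, 2, 2, 2) the pool is (5, 4, 6, 6)
  run W6 (needs (5, 0, 5, 6), free (5, 4, 6, 6)); after release of (0, 1, 2, 1) the pool is (5, 5, 8, 7)
  run W9 (needs (2, 5, 1, 2), free (5, 5, 8, 7)); after release of (3, 0, 1, 1) the pool is (8, 5, 9, 8)
  run W3 (needs (8, 4, 8, 7), free (8, 5, 9, 8)); after release of (0, 0, 0, 2) the pool is (8, 5, 9, 10)
  run W1 (needs (7, 4, 6, 6), free (8, 5, 9, 10)); after release of (2, 0, 1, 0) the pool is (10, 5, 10, 10)


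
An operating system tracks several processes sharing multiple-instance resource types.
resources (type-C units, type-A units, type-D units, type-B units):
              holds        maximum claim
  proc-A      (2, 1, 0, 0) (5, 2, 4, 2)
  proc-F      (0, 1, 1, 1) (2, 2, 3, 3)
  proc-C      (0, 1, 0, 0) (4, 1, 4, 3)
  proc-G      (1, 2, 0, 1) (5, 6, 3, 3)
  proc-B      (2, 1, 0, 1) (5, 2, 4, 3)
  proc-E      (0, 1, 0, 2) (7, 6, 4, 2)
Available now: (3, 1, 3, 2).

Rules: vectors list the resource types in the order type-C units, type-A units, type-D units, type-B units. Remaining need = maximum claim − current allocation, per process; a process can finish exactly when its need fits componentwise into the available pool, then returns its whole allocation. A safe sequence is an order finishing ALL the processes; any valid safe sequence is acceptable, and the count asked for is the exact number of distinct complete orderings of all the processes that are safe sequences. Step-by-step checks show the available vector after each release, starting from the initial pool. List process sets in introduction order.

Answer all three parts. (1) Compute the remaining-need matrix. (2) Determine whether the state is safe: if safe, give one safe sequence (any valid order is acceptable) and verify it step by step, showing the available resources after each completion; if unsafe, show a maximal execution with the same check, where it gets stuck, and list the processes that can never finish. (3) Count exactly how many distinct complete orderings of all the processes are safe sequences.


(1) Remaining need (order type-C units, type-A units, type-D units, type-B units):
  proc-A: (3, 1, 4, 2)
  proc-F: (2, 1, 2, 2)
  proc-C: (4, 0, 4, 3)
  proc-G: (4, 4, 3, 2)
  proc-B: (3, 1, 4, 2)
  proc-E: (7, 5, 4, 0)
(2) SAFE — a valid safe sequence is proc-F, proc-A, proc-B, proc-C, proc-G, proc-E.
Key observation: proc-F marks the first exact bind of the order: its need (2, 1, 2, 2) fits the free (3, 1, 3, 2) with zero slack on a requested resource.
Verifying each step:
  pool = (3, 1, 3, 2)
  proc-F: need (2, 1, 2, 2) fits (3, 1, 3, 2); releases (0, 1, 1, 1), pool now (3, 2, 4, 3)
  proc-A: need (3, 1, 4, 2) fits (3, 2, 4, 3); releases (2, 1, 0, 0), pool now (5, 3, 4, 3)
  proc-B: need (3, 1, 4, 2) fits (5, 3, 4, 3); releases (2, 1, 0, 1), pool now (7, 4, 4, 4)
  proc-C: need (4, 0, 4, 3) fits (7, 4, 4, 4); releases (0, 1, 0, 0), pool now (7, 5, 4, 4)
  proc-G: need (4, 4, 3, 2) fits (7, 5, 4, 4); releases (1, 2, 0, 1), pool now (8, 7, 4, 5)
  proc-E: need (7, 5, 4, 0) fits (8, 7, 4, 5); releases (0, 1, 0, 2), pool now (8, 8, 4, 7)
(3) Precisely 14 of the possible complete orderings are safe sequences.


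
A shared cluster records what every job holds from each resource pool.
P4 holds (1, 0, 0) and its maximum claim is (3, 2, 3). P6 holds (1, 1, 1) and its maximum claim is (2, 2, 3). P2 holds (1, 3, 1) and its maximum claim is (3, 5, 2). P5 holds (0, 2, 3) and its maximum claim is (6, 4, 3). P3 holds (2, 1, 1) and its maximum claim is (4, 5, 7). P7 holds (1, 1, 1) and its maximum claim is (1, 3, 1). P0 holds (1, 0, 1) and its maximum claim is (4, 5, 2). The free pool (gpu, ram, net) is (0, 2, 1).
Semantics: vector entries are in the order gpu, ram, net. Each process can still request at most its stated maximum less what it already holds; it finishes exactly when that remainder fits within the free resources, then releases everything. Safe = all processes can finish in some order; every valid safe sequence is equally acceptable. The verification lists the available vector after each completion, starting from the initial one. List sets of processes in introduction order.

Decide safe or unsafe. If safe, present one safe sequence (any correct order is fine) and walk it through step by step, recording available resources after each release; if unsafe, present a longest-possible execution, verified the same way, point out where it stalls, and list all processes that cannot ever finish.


The state is UNSAFE.
Key observation: after P7, P6, P2, P4, P0 the pool peaks at (5, 7, 5), and each blocked process is short somewhere: P5 on gpu; P3 on net.
The run P7, P6, P2, P4, P0 cannot be extended any further. Walking it through:
  pool = (0, 2, 1)
  run P7 (needs (0, 2, 0), free (0, 2, 1)); after release of (1, 1, 1) the pool is (1, 3, 2)
  run P6 (needs (1, 1, 2), free (1, 3, 2)); after release of (1, 1, 1) the pool is (2, 4, 3)
  run P2 (needs (2, 2, 1), free (2, 4, 3)); after release of (1, 3, 1) the pool is (3, 7, 4)
  run P4 (needs (2, 2, 3), free (3, 7, 4)); after release of (1, 0, 0) the pool is (4, 7, 4)
  run P0 (needs (3, 5, 1), free (4, 7, 4)); after release of (1, 0, 1) the pool is (5, 7, 5)
  blocked: P5 wants (6, 2, 0), pool (5, 7, 5) — not enough gpu
  blocked: P3 wants (2, 4, 6), pool (5, 7, 5) — not enough net
Permanently blocked: P5 and P3.


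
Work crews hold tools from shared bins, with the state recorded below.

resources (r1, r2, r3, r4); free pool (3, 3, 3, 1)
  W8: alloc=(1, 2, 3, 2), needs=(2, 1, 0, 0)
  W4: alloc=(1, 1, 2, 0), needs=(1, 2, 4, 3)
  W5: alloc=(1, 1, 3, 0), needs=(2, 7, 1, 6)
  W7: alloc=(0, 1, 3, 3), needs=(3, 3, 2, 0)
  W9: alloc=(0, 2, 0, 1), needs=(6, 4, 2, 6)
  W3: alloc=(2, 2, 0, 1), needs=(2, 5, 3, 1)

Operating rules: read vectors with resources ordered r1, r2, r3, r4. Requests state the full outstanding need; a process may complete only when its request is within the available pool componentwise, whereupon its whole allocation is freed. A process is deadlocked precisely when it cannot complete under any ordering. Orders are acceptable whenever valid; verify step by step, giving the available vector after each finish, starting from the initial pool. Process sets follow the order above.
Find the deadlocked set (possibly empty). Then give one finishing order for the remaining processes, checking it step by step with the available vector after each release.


No process is deadlocked.
Key observation: W7 fits the free pool immediately, and its release cascades until everyone finishes.
A valid finishing order for the others: W7, W8, W3, W5, W4, W9. Verifying each step:
  pool = (3, 3, 3, 1)
  run W7 (needs (3, 3, 2, 0), free (3, 3, 3, 1)); after release of (0, 1, 3, 3) the pool is (3, 4, 6, 4)
  run W8 (needs (2, 1, 0, 0), free (3, 4, 6, 4)); after release of (1, 2, 3, 2) the pool is (4, 6, 9, 6)
  run W3 (needs (2, 5, 3, 1), free (4, 6, 9, 6)); after release of (2, 2, 0, 1) the pool is (6, 8, 9, 7)
  run W5 (needs (2, 7, 1, 6), free (6, 8, 9, 7)); after release of (1, 1, 3, 0) the pool is (7, 9, 12, 7)
  run W4 (needs (1, 2, 4, 3), free (7, 9, 12, 7)); after release of (1, 1, 2, 0) the pool is (8, 10, 14, 7)
  run W9 (needs (6, 4, 2, 6), free (8, 10, 14, 7)); after release of (0, 2, 0, 1) the pool is (8, 12, 14, 8)


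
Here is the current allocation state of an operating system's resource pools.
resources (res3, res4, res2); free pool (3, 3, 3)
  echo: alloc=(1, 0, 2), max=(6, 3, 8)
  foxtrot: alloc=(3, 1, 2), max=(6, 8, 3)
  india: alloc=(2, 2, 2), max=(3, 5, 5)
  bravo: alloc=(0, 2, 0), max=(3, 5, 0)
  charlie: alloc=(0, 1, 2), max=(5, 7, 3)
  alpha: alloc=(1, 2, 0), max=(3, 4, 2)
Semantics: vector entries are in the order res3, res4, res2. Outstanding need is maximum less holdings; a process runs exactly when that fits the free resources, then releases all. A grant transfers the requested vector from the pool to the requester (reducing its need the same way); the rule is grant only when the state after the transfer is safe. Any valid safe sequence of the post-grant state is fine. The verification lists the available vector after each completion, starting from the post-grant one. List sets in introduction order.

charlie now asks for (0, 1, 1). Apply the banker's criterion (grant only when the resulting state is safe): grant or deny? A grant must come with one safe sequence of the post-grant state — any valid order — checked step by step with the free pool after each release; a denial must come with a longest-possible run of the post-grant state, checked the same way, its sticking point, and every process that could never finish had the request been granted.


DENY — the pretend-granted state is unsafe.
Key observation: after alpha, bravo the pool peaks at (4, 6, 2), and each blocked process is short somewhere: echo on res3, res2; foxtrot on res4; india on res2; charlie on res3.
On the post-grant state, alpha, bravo is a maximal run — nothing extends it. Step-by-step check:
  pool = (3, 2, 2)
  alpha: need (2, 2, 2) fits (3, 2, 2); releases (1, 2, 0), pool now (4, 4, 2)
  bravo: need (3, 3, 0) fits (4, 4, 2); releases (0, 2, 0), pool now (4, 6, 2)
  echo still needs (5, 3, 6) but only (4, 6, 2) is free — short on res3 and res2
  foxtrot still needs (3, 7, 1) but only (4, 6, 2) is free — short on res4
  india still needs (1, 3, 3) but only (4, 6, 2) is free — short on res2
  charlie still needs (5, 5, 0) but only (4, 6, 2) is free — short on res3
Had the request been granted, echo, foxtrot, india and charlie could never finish.


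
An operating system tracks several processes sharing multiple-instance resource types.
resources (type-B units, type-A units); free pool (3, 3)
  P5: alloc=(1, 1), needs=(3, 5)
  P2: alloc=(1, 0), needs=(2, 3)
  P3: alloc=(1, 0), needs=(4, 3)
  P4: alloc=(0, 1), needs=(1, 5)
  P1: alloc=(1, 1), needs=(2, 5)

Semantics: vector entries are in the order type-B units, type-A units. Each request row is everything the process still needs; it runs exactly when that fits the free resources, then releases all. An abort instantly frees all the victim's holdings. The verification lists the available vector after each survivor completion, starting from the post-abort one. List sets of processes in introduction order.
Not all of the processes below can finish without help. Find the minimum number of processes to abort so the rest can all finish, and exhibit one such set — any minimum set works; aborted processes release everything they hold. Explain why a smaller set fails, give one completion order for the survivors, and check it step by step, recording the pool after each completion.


Minimum abort set: P5 and P1.
Key observation: the deadlocked P4 becomes finishable only because P5 and P1 released (2, 2); it completes at step 2 below.
Why nothing smaller works — every single abort fails: P5 alone leaves P4 blocked (short on type-A units); P2 alone leaves P5 blocked (short on type-A units); P3 alone leaves P5 blocked (short on type-A units); P4 alone leaves P5 blocked (short on type-A units); P1 alone leaves P5 blocked (short on type-A units).
One survivor order: P2, P4, P3. Verifying each step (post-abort pool first):
  pool = (5, 5)
  run P2 (needs (2, 3), free (5, 5)); after release of (1, 0) the pool is (6, 5)
  run P4 (needs (1, 5), free (6, 5)); after release of (0, 1) the pool is (6, 6)
  run P3 (needs (4, 3), free (6, 6)); after release of (1, 0) the pool is (7, 6)


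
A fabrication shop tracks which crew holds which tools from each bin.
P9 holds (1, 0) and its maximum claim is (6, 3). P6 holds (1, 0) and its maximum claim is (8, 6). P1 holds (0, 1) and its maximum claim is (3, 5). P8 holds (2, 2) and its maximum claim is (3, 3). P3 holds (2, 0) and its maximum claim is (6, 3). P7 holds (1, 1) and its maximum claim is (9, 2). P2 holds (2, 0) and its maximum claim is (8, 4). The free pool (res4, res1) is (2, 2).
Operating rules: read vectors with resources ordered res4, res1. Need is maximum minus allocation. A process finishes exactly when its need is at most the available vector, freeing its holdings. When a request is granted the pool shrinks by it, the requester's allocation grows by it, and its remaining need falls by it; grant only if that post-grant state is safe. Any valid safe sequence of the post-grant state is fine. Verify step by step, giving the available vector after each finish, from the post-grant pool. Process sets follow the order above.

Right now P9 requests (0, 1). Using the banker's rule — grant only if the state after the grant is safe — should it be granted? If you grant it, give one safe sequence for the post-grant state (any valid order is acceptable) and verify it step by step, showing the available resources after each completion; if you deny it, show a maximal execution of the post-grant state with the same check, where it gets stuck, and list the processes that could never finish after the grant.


GRANT: granting preserves safety; a valid post-grant sequence is P8, P3, P9, P2, P1, P7, P6.
Key observation: after the grant the pool drops to (2, 1), which still lets P8 finish first and unwind the rest.
Verifying the post-grant state step by step:
  pool = (2, 1)
  run P8 (needs (1, 1), free (2, 1)); after release of (2, 2) the pool is (4, 3)
  run P3 (needs (4, 3), free (4, 3)); after release of (2, 0) the pool is (6, 3)
  run P9 (needs (5, 2), free (6, 3)); after release of (1, 1) the pool is (7, 4)
  run P2 (needs (6, 4), free (7, 4)); after release of (2, 0) the pool is (9, 4)
  run P1 (needs (3, 4), free (9, 4)); after release of (0, 1) the pool is (9, 5)
  run P7 (needs (8, 1), free (9, 5)); after release of (1, 1) the pool is (10, 6)
  run P6 (needs (7, 6), free (10, 6)); after release of (1, 0) the pool is (11, 6)


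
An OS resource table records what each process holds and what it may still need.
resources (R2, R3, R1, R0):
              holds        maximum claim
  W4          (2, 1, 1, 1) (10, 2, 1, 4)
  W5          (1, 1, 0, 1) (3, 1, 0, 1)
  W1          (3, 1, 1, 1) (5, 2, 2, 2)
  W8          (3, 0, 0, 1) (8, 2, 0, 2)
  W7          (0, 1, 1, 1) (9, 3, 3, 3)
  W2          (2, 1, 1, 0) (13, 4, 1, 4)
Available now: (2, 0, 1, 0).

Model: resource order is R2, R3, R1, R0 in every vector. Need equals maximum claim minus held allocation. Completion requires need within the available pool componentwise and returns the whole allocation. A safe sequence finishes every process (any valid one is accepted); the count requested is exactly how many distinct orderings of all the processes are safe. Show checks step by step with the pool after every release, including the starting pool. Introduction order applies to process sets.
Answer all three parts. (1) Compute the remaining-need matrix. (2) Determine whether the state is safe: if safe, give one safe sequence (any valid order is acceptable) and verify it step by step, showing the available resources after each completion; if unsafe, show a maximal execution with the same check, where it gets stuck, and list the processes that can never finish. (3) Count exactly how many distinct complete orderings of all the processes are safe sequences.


(1) Outstanding need per process (order R2, R3, R1, R0):
  W4: (8, 1, 0, 3)
  W5: (2, 0, 0, 0)
  W1: (2, 1, 1, 1)
  W8: (5, 2, 0, 1)
  W7: (9, 2, 2, 2)
  W2: (11, 3, 0, 4)
(2) SAFE, for example via the order W5, W1, W8, W4, W2, W7.
Key observation: the first exact fit in this order is W5 — it needs (2, 0, 0, 0) with (2, 0, 1, 0) free, meeting a requested resource to the last unit.
Step-by-step check:
  pool = (2, 0, 1, 0)
  W5 needs (2, 0, 0, 0) <= (2, 0, 1, 0) -> finishes; pool += (1, 1, 0, 1) = (3, 1, 1, 1)
  W1 needs (2, 1, 1, 1) <= (3, 1, 1, 1) -> finishes; pool += (3, 1, 1, 1) = (6, 2, 2, 2)
  W8 needs (5, 2, 0, 1) <= (6, 2, 2, 2) -> finishes; pool += (3, 0, 0, 1) = (9, 2, 2, 3)
  W4 needs (8, 1, 0, 3) <= (9, 2, 2, 3) -> finishes; pool += (2, 1, 1, 1) = (11, 3, 3, 4)
  W2 needs (11, 3, 0, 4) <= (11, 3, 3, 4) -> finishes; pool += (2, 1, 1, 0) = (13, 4, 4, 4)
  W7 needs (9, 2, 2, 2) <= (13, 4, 4, 4) -> finishes; pool += (0, 1, 1, 1) = (13, 5, 5, 5)
(3) Precisely 3 of the possible complete orderings are safe sequences.


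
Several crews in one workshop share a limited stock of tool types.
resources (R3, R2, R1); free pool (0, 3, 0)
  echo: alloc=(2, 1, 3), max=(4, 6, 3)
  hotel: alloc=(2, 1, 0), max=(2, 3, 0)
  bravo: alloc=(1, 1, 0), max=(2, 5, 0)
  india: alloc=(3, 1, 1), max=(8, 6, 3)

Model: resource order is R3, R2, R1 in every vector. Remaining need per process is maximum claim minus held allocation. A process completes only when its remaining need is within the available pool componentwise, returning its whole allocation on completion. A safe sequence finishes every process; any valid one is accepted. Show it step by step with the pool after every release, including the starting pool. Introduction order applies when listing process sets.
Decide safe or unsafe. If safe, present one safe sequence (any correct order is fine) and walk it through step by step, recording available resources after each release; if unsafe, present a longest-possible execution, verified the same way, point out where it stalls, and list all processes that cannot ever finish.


SAFE — a valid safe sequence is hotel, bravo, echo, india.
Key observation: the first exact fit in this order is bravo — it needs (1, 4, 0) with (2, 4, 0) free, meeting a requested resource to the last unit.
Walking it through:
  pool = (0, 3, 0)
  hotel needs (0, 2, 0) <= (0, 3, 0) -> finishes; pool += (2, 1, 0) = (2, 4, 0)
  bravo needs (1, 4, 0) <= (2, 4, 0) -> finishes; pool += (1, 1, 0) = (3, 5, 0)
  echo needs (2, 5, 0) <= (3, 5, 0) -> finishes; pool += (2, 1, 3) = (5, 6, 3)
  india needs (5, 5, 2) <= (5, 6, 3) -> finishes; pool += (3, 1, 1) = (8, 7, 4)


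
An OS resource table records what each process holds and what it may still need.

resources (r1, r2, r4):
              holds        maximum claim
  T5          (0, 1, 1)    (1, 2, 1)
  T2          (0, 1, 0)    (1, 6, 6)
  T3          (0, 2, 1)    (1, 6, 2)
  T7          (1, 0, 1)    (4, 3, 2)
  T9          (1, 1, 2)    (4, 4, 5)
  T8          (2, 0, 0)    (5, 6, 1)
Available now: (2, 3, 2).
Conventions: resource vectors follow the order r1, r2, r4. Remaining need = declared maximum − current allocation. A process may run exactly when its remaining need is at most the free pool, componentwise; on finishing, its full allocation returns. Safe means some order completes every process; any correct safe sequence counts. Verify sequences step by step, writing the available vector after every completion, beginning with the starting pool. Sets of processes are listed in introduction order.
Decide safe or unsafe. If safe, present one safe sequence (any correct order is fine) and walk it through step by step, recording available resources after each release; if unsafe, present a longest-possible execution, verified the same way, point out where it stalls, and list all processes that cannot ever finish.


UNSAFE — no complete ordering exists.
Key observation: after T5, T3 the pool peaks at (2, 6, 4), and each blocked process is short somewhere: T2 on r4; T7 on r1; T9 on r1; T8 on r1.
A maximal execution: T5, T3 — then nothing else fits. Verifying each step:
  pool = (2, 3, 2)
  T5 needs (1, 1, 0) <= (2, 3, 2) -> finishes; pool += (0, 1, 1) = (2, 4, 3)
  T3 needs (1, 4, 1) <= (2, 4, 3) -> finishes; pool += (0, 2, 1) = (2, 6, 4)
  blocked: T2 wants (1, 5, 6), pool (2, 6, 4) — not enough r4
  blocked: T7 wants (3, 3, 1), pool (2, 6, 4) — not enough r1
  blocked: T9 wants (3, 3, 3), pool (2, 6, 4) — not enough r1
  blocked: T8 wants (3, 6, 1), pool (2, 6, 4) — not enough r1
Never able to finish: T2, T7, T9 and T8.


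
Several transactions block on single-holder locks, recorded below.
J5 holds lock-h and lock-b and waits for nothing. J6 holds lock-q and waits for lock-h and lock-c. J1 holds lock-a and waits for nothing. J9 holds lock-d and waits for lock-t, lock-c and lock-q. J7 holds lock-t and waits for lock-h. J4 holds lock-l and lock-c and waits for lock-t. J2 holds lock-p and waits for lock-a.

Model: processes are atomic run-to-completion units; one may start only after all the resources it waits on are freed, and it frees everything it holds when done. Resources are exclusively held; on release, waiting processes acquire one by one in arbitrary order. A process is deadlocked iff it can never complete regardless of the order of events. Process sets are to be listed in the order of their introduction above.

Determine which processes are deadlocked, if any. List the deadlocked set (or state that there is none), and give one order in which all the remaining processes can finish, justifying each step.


The deadlocked set is empty.
Key observation: the wait graph is acyclic; completion cascades from the unblocked processes through everyone else.
A valid finishing order for the others: J5, J1, J7, J2, J4, J6, J9.
Verifying each step:
  run J5 (it waits on nothing); releases lock-h and lock-b
  run J1 (it waits on nothing); releases lock-a
  run J7 (all its waits — lock-h — are resolved); releases lock-t
  run J2 (all its waits — lock-a — are resolved); releases lock-p
  run J4 (all its waits — lock-t — are resolved); releases lock-l and lock-c
  run J6 (all its waits — lock-h and lock-c — are resolved); releases lock-q
  run J9 (all its waits — lock-t, lock-c and lock-q — are resolved); releases lock-d


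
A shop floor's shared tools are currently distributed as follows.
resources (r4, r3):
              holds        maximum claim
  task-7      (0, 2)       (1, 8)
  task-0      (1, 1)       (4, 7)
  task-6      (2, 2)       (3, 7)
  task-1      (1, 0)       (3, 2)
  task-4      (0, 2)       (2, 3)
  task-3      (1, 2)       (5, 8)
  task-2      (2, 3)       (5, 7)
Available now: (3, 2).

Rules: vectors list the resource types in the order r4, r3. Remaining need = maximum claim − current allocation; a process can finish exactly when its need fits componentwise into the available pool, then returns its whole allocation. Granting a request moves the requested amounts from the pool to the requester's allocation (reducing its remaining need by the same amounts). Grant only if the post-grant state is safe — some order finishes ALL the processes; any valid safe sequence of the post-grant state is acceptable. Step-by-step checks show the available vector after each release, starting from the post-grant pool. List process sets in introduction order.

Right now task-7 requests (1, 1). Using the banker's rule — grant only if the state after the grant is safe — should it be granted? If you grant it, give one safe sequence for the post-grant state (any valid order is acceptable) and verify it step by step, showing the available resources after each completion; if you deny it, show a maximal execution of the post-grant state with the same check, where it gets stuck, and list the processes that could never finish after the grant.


DENY — the pretend-granted state is unsafe.
Key observation: task-4, task-1 can finish, but then (3, 3) is all there is, and the blocked group's r3 demands exceed it.
Pretend the grant happened; the run task-4, task-1 goes as far as possible. Walking it through:
  pool = (2, 1)
  run task-4 (needs (2, 1), free (2, 1)); after release of (0, 2) the pool is (2, 3)
  run task-1 (needs (2, 2), free (2, 3)); after release of (1, 0) the pool is (3, 3)
  blocked: task-7 wants (0, 5), pool (3, 3) — not enough r3
  blocked: task-0 wants (3, 6), pool (3, 3) — not enough r3
  blocked: task-6 wants (1, 5), pool (3, 3) — not enough r3
  blocked: task-3 wants (4, 6), pool (3, 3) — not enough r4 and r3
  blocked: task-2 wants (3, 4), pool (3, 3) — not enough r3
Had the request been granted, task-7, task-0, task-6, task-3 and task-2 could never finish.
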